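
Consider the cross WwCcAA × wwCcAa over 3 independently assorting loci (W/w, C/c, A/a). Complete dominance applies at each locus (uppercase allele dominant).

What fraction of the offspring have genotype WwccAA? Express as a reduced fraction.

WwCcAA gametes: WCA×2, WcA×2, wCA×2, wcA×2
wwCcAa gametes: wCA×2, wCa×2, wcA×2, wca×2
WwCcAA×wwCcAa grid (8·8=64): WwCCAA=4 WwCCAa=4 WwCcAA=8 WwCcAa=8 WwccAA=4 WwccAa=4 wwCCAA=4 wwCCAa=4 wwCcAA=8 wwCcAa=8 wwccAA=4 wwccAa=4
WwccAA hits 4/64; gcd=4; 4÷4/64÷4 = 1/16

P(WwccAA) = 1/16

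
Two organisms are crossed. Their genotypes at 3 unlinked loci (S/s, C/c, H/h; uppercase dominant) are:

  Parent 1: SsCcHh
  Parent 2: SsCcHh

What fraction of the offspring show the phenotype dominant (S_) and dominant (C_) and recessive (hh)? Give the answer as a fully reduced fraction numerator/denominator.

P(S_ C_ hh) = 9/64

SsCcHh gametes: SCH×1, SCh×1, ScH×1, Sch×1, sCH×1, sCh×1, scH×1, sch×1
SsCcHh gametes: SCH×1, SCh×1, ScH×1, Sch×1, sCH×1, sCh×1, scH×1, sch×1
SsCcHh×SsCcHh grid (8·8=64): SSCCHH=1 SSCCHh=2 SSCChh=1 SSCcHH=2 SSCcHh=4 SSCchh=2 SSccHH=1 SSccHh=2 SScchh=1 SsCCHH=2 SsCCHh=4 SsCChh=2 SsCcHH=4 SsCcHh=8 SsCchh=4 SsccHH=2 SsccHh=4 Sscchh=2 ssCCHH=1 ssCCHh=2 ssCChh=1 ssCcHH=2 ssCcHh=4 ssCchh=2 ssccHH=1 ssccHh=2 sscchh=1
S_ C_ hh hits 9/64; gcd=1; 9÷1/64÷1 = 9/64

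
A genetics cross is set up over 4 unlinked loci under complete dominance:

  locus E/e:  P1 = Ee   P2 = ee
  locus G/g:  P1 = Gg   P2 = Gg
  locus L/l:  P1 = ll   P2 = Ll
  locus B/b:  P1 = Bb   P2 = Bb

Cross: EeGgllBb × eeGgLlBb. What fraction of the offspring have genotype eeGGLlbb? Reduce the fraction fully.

P(eeGGLlbb) = 1/64

EeGgllBb gametes: EGlB×2, EGlb×2, EglB×2, Eglb×2, eGlB×2, eGlb×2, eglB×2, eglb×2
eeGgLlBb gametes: eGLB×2, eGLb×2, eGlB×2, eGlb×2, egLB×2, egLb×2, eglB×2, eglb×2
EeGgllBb×eeGgLlBb grid (16·16=256): EeGGLlBB=4 EeGGLlBb=8 EeGGLlbb=4 EeGGllBB=4 EeGGllBb=8 EeGGllbb=4 EeGgLlBB=8 EeGgLlBb=16 EeGgLlbb=8 EeGgllBB=8 EeGgllBb=16 EeGgllbb=8 EeggLlBB=4 EeggLlBb=8 EeggLlbb=4 EeggllBB=4 EeggllBb=8 Eeggllbb=4 eeGGLlBB=4 eeGGLlBb=8 eeGGLlbb=4 eeGGllBB=4 eeGGllBb=8 eeGGllbb=4 eeGgLlBB=8 eeGgLlBb=16 eeGgLlbb=8 eeGgllBB=8 eeGgllBb=16 eeGgllbb=8 eeggLlBB=4 eeggLlBb=8 eeggLlbb=4 eeggllBB=4 eeggllBb=8 eeggllbb=4
eeGGLlbb hits 4/256; gcd=4; 4÷4/256÷4 = 1/64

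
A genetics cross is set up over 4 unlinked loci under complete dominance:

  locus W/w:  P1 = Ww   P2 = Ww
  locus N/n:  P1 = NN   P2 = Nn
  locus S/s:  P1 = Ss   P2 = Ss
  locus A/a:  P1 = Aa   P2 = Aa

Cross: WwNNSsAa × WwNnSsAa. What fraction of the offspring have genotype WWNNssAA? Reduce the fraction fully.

P(WWNNssAA) = 1/128

WwNNSsAa gametes: WNSA×2, WNSa×2, WNsA×2, WNsa×2, wNSA×2, wNSa×2, wNsA×2, wNsa×2
WwNnSsAa gametes: WNSA×1, WNSa×1, WNsA×1, WNsa×1, WnSA×1, WnSa×1, WnsA×1, Wnsa×1, wNSA×1, wNSa×1, wNsA×1, wNsa×1, wnSA×1, wnSa×1, wnsA×1, wnsa×1
WwNNSsAa×WwNnSsAa grid (16·16=256): WWNNSSAA=2 WWNNSSAa=4 WWNNSSaa=2 WWNNSsAA=4 WWNNSsAa=8 WWNNSsaa=4 WWNNssAA=2 WWNNssAa=4 WWNNssaa=2 WWNnSSAA=2 WWNnSSAa=4 WWNnSSaa=2 WWNnSsAA=4 WWNnSsAa=8 WWNnSsaa=4 WWNnssAA=2 WWNnssAa=4 WWNnssaa=2 WwNNSSAA=4 WwNNSSAa=8 WwNNSSaa=4 WwNNSsAA=8 WwNNSsAa=16 WwNNSsaa=8 WwNNssAA=4 WwNNssAa=8 WwNNssaa=4 WwNnSSAA=4 WwNnSSAa=8 WwNnSSaa=4 WwNnSsAA=8 WwNnSsAa=16 WwNnSsaa=8 WwNnssAA=4 WwNnssAa=8 WwNnssaa=4 wwNNSSAA=2 wwNNSSAa=4 wwNNSSaa=2 wwNNSsAA=4 wwNNSsAa=8 wwNNSsaa=4 wwNNssAA=2 wwNNssAa=4 wwNNssaa=2 wwNnSSAA=2 wwNnSSAa=4 wwNnSSaa=2 wwNnSsAA=4 wwNnSsAa=8 wwNnSsaa=4 wwNnssAA=2 wwNnssAa=4 wwNnssaa=2
WWNNssAA hits 2/256; gcd=2; 2÷2/256÷2 = 1/128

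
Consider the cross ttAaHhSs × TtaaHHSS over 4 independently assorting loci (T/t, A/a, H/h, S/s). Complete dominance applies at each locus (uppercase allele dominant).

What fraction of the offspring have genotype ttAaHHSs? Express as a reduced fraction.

ttAaHhSs gametes: tAHS×2, tAHs×2, tAhS×2, tAhs×2, taHS×2, taHs×2, tahS×2, tahs×2
TtaaHHSS gametes: TaHS×8, taHS×8
ttAaHhSs×TtaaHHSS grid (16·16=256): TtAaHHSS=16 TtAaHHSs=16 TtAaHhSS=16 TtAaHhSs=16 TtaaHHSS=16 TtaaHHSs=16 TtaaHhSS=16 TtaaHhSs=16 ttAaHHSS=16 ttAaHHSs=16 ttAaHhSS=16 ttAaHhSs=16 ttaaHHSS=16 ttaaHHSs=16 ttaaHhSS=16 ttaaHhSs=16
ttAaHHSs hits 16/256; gcd=16; 16÷16/256÷16 = 1/16

P(ttAaHHSs) = 1/16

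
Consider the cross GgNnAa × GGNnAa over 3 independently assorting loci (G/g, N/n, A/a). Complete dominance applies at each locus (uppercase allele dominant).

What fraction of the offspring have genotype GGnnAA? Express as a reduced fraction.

P(GGnnAA) = 1/32

GgNnAa gametes: GNA×1, GNa×1, GnA×1, Gna×1, gNA×1, gNa×1, gnA×1, gna×1
GGNnAa gametes: GNA×2, GNa×2, GnA×2, Gna×2
GgNnAa×GGNnAa grid (8·8=64): GGNNAA=2 GGNNAa=4 GGNNaa=2 GGNnAA=4 GGNnAa=8 GGNnaa=4 GGnnAA=2 GGnnAa=4 GGnnaa=2 GgNNAA=2 GgNNAa=4 GgNNaa=2 GgNnAA=4 GgNnAa=8 GgNnaa=4 GgnnAA=2 GgnnAa=4 Ggnnaa=2
GGnnAA hits 2/64; gcd=2; 2÷2/64÷2 = 1/32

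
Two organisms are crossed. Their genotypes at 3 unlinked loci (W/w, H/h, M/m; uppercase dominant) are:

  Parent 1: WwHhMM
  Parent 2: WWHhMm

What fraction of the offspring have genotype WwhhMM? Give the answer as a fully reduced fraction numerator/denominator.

WwHhMM gametes: WHM×2, WhM×2, wHM×2, whM×2
WWHhMm gametes: WHM×2, WHm×2, WhM×2, Whm×2
WwHhMM×WWHhMm grid (8·8=64): WWHHMM=4 WWHHMm=4 WWHhMM=8 WWHhMm=8 WWhhMM=4 WWhhMm=4 WwHHMM=4 WwHHMm=4 WwHhMM=8 WwHhMm=8 WwhhMM=4 WwhhMm=4
WwhhMM hits 4/64; gcd=4; 4÷4/64÷4 = 1/16

P(WwhhMM) = 1/16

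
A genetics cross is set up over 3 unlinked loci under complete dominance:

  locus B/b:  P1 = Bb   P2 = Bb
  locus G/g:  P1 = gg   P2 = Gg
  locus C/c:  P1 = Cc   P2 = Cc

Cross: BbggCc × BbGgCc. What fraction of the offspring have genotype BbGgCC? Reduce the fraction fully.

BbggCc gametes: BgC×2, Bgc×2, bgC×2, bgc×2
BbGgCc gametes: BGC×1, BGc×1, BgC×1, Bgc×1, bGC×1, bGc×1, bgC×1, bgc×1
BbggCc×BbGgCc grid (8·8=64): BBGgCC=2 BBGgCc=4 BBGgcc=2 BBggCC=2 BBggCc=4 BBggcc=2 BbGgCC=4 BbGgCc=8 BbGgcc=4 BbggCC=4 BbggCc=8 Bbggcc=4 bbGgCC=2 bbGgCc=4 bbGgcc=2 bbggCC=2 bbggCc=4 bbggcc=2
BbGgCC hits 4/64; gcd=4; 4÷4/64÷4 = 1/16

P(BbGgCC) = 1/16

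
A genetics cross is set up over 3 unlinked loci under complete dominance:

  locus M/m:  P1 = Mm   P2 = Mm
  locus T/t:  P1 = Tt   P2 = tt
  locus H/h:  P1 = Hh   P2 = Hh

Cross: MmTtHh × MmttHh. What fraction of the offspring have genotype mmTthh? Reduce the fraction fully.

P(mmTthh) = 1/32

MmTtHh gametes: MTH×1, MTh×1, MtH×1, Mth×1, mTH×1, mTh×1, mtH×1, mth×1
MmttHh gametes: MtH×2, Mth×2, mtH×2, mth×2
MmTtHh×MmttHh grid (8·8=64): MMTtHH=2 MMTtHh=4 MMTthh=2 MMttHH=2 MMttHh=4 MMtthh=2 MmTtHH=4 MmTtHh=8 MmTthh=4 MmttHH=4 MmttHh=8 Mmtthh=4 mmTtHH=2 mmTtHh=4 mmTthh=2 mmttHH=2 mmttHh=4 mmtthh=2
mmTthh hits 2/64; gcd=2; 2÷2/64÷2 = 1/32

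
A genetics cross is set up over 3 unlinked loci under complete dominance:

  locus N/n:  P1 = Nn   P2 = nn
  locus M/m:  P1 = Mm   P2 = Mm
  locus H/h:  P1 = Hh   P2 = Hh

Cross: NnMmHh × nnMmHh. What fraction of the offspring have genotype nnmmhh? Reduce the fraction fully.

NnMmHh gametes: NMH×1, NMh×1, NmH×1, Nmh×1, nMH×1, nMh×1, nmH×1, nmh×1
nnMmHh gametes: nMH×2, nMh×2, nmH×2, nmh×2
NnMmHh×nnMmHh grid (8·8=64): NnMMHH=2 NnMMHh=4 NnMMhh=2 NnMmHH=4 NnMmHh=8 NnMmhh=4 NnmmHH=2 NnmmHh=4 Nnmmhh=2 nnMMHH=2 nnMMHh=4 nnMMhh=2 nnMmHH=4 nnMmHh=8 nnMmhh=4 nnmmHH=2 nnmmHh=4 nnmmhh=2
nnmmhh hits 2/64; gcd=2; 2÷2/64÷2 = 1/32

P(nnmmhh) = 1/32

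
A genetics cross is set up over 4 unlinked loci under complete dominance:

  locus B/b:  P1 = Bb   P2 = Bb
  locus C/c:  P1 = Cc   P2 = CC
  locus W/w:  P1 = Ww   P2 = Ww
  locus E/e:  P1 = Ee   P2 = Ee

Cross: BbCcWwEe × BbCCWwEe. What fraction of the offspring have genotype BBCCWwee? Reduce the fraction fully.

P(BBCCWwee) = 1/64

BbCcWwEe gametes: BCWE×1, BCWe×1, BCwE×1, BCwe×1, BcWE×1, BcWe×1, BcwE×1, Bcwe×1, bCWE×1, bCWe×1, bCwE×1, bCwe×1, bcWE×1, bcWe×1, bcwE×1, bcwe×1
BbCCWwEe gametes: BCWE×2, BCWe×2, BCwE×2, BCwe×2, bCWE×2, bCWe×2, bCwE×2, bCwe×2
BbCcWwEe×BbCCWwEe grid (16·16=256): BBCCWWEE=2 BBCCWWEe=4 BBCCWWee=2 BBCCWwEE=4 BBCCWwEe=8 BBCCWwee=4 BBCCwwEE=2 BBCCwwEe=4 BBCCwwee=2 BBCcWWEE=2 BBCcWWEe=4 BBCcWWee=2 BBCcWwEE=4 BBCcWwEe=8 BBCcWwee=4 BBCcwwEE=2 BBCcwwEe=4 BBCcwwee=2 BbCCWWEE=4 BbCCWWEe=8 BbCCWWee=4 BbCCWwEE=8 BbCCWwEe=16 BbCCWwee=8 BbCCwwEE=4 BbCCwwEe=8 BbCCwwee=4 BbCcWWEE=4 BbCcWWEe=8 BbCcWWee=4 BbCcWwEE=8 BbCcWwEe=16 BbCcWwee=8 BbCcwwEE=4 BbCcwwEe=8 BbCcwwee=4 bbCCWWEE=2 bbCCWWEe=4 bbCCWWee=2 bbCCWwEE=4 bbCCWwEe=8 bbCCWwee=4 bbCCwwEE=2 bbCCwwEe=4 bbCCwwee=2 bbCcWWEE=2 bbCcWWEe=4 bbCcWWee=2 bbCcWwEE=4 bbCcWwEe=8 bbCcWwee=4 bbCcwwEE=2 bbCcwwEe=4 bbCcwwee=2
BBCCWwee hits 4/256; gcd=4; 4÷4/256÷4 = 1/64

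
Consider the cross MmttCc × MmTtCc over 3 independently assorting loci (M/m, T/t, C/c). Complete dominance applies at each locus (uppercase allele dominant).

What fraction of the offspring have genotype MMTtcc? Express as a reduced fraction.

MmttCc gametes: MtC×2, Mtc×2, mtC×2, mtc×2
MmTtCc gametes: MTC×1, MTc×1, MtC×1, Mtc×1, mTC×1, mTc×1, mtC×1, mtc×1
MmttCc×MmTtCc grid (8·8=64): MMTtCC=2 MMTtCc=4 MMTtcc=2 MMttCC=2 MMttCc=4 MMttcc=2 MmTtCC=4 MmTtCc=8 MmTtcc=4 MmttCC=4 MmttCc=8 Mmttcc=4 mmTtCC=2 mmTtCc=4 mmTtcc=2 mmttCC=2 mmttCc=4 mmttcc=2
MMTtcc hits 2/64; gcd=2; 2÷2/64÷2 = 1/32

P(MMTtcc) = 1/32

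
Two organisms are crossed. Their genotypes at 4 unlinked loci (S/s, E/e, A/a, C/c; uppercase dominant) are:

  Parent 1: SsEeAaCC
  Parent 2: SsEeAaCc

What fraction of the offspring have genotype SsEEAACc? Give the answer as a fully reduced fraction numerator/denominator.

P(SsEEAACc) = 1/64

SsEeAaCC gametes: SEAC×2, SEaC×2, SeAC×2, SeaC×2, sEAC×2, sEaC×2, seAC×2, seaC×2
SsEeAaCc gametes: SEAC×1, SEAc×1, SEaC×1, SEac×1, SeAC×1, SeAc×1, SeaC×1, Seac×1, sEAC×1, sEAc×1, sEaC×1, sEac×1, seAC×1, seAc×1, seaC×1, seac×1
SsEeAaCC×SsEeAaCc grid (16·16=256): SSEEAACC=2 SSEEAACc=2 SSEEAaCC=4 SSEEAaCc=4 SSEEaaCC=2 SSEEaaCc=2 SSEeAACC=4 SSEeAACc=4 SSEeAaCC=8 SSEeAaCc=8 SSEeaaCC=4 SSEeaaCc=4 SSeeAACC=2 SSeeAACc=2 SSeeAaCC=4 SSeeAaCc=4 SSeeaaCC=2 SSeeaaCc=2 SsEEAACC=4 SsEEAACc=4 SsEEAaCC=8 SsEEAaCc=8 SsEEaaCC=4 SsEEaaCc=4 SsEeAACC=8 SsEeAACc=8 SsEeAaCC=16 SsEeAaCc=16 SsEeaaCC=8 SsEeaaCc=8 SseeAACC=4 SseeAACc=4 SseeAaCC=8 SseeAaCc=8 SseeaaCC=4 SseeaaCc=4 ssEEAACC=2 ssEEAACc=2 ssEEAaCC=4 ssEEAaCc=4 ssEEaaCC=2 ssEEaaCc=2 ssEeAACC=4 ssEeAACc=4 ssEeAaCC=8 ssEeAaCc=8 ssEeaaCC=4 ssEeaaCc=4 sseeAACC=2 sseeAACc=2 sseeAaCC=4 sseeAaCc=4 sseeaaCC=2 sseeaaCc=2
SsEEAACc hits 4/256; gcd=4; 4÷4/256÷4 = 1/64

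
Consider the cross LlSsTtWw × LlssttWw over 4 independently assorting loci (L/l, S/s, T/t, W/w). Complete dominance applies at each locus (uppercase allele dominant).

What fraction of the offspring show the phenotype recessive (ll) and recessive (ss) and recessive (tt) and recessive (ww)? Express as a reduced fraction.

LlSsTtWw gametes: LSTW×1, LSTw×1, LStW×1, LStw×1, LsTW×1, LsTw×1, LstW×1, Lstw×1, lSTW×1, lSTw×1, lStW×1, lStw×1, lsTW×1, lsTw×1, lstW×1, lstw×1
LlssttWw gametes: LstW×4, Lstw×4, lstW×4, lstw×4
LlSsTtWw×LlssttWw grid (16·16=256): LLSsTtWW=4 LLSsTtWw=8 LLSsTtww=4 LLSsttWW=4 LLSsttWw=8 LLSsttww=4 LLssTtWW=4 LLssTtWw=8 LLssTtww=4 LLssttWW=4 LLssttWw=8 LLssttww=4 LlSsTtWW=8 LlSsTtWw=16 LlSsTtww=8 LlSsttWW=8 LlSsttWw=16 LlSsttww=8 LlssTtWW=8 LlssTtWw=16 LlssTtww=8 LlssttWW=8 LlssttWw=16 Llssttww=8 llSsTtWW=4 llSsTtWw=8 llSsTtww=4 llSsttWW=4 llSsttWw=8 llSsttww=4 llssTtWW=4 llssTtWw=8 llssTtww=4 llssttWW=4 llssttWw=8 llssttww=4
ll ss tt ww hits 4/256; gcd=4; 4÷4/256÷4 = 1/64

P(ll ss tt ww) = 1/64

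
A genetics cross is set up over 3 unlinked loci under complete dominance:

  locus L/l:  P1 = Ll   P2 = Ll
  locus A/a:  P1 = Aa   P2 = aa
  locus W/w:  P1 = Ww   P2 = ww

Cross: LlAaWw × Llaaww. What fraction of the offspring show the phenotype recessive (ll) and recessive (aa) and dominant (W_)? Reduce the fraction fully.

P(ll aa W_) = 1/16

LlAaWw gametes: LAW×1, LAw×1, LaW×1, Law×1, lAW×1, lAw×1, laW×1, law×1
Llaaww gametes: Law×4, law×4
LlAaWw×Llaaww grid (8·8=64): LLAaWw=4 LLAaww=4 LLaaWw=4 LLaaww=4 LlAaWw=8 LlAaww=8 LlaaWw=8 Llaaww=8 llAaWw=4 llAaww=4 llaaWw=4 llaaww=4
ll aa W_ hits 4/64; gcd=4; 4÷4/64÷4 = 1/16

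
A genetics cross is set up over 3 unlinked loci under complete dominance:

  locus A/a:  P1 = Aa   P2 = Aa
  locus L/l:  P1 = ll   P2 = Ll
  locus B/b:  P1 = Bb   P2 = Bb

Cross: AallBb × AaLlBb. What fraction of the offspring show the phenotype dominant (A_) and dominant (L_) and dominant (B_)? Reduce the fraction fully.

P(A_ L_ B_) = 9/32

AallBb gametes: AlB×2, Alb×2, alB×2, alb×2
AaLlBb gametes: ALB×1, ALb×1, AlB×1, Alb×1, aLB×1, aLb×1, alB×1, alb×1
AallBb×AaLlBb grid (8·8=64): AALlBB=2 AALlBb=4 AALlbb=2 AAllBB=2 AAllBb=4 AAllbb=2 AaLlBB=4 AaLlBb=8 AaLlbb=4 AallBB=4 AallBb=8 Aallbb=4 aaLlBB=2 aaLlBb=4 aaLlbb=2 aallBB=2 aallBb=4 aallbb=2
A_ L_ B_ hits 18/64; gcd=2; 18÷2/64÷2 = 9/32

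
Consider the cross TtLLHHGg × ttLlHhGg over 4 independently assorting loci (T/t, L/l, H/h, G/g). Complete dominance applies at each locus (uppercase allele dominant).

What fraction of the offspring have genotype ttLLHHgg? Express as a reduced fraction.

P(ttLLHHgg) = 1/32

TtLLHHGg gametes: TLHG×4, TLHg×4, tLHG×4, tLHg×4
ttLlHhGg gametes: tLHG×2, tLHg×2, tLhG×2, tLhg×2, tlHG×2, tlHg×2, tlhG×2, tlhg×2
TtLLHHGg×ttLlHhGg grid (16·16=256): TtLLHHGG=8 TtLLHHGg=16 TtLLHHgg=8 TtLLHhGG=8 TtLLHhGg=16 TtLLHhgg=8 TtLlHHGG=8 TtLlHHGg=16 TtLlHHgg=8 TtLlHhGG=8 TtLlHhGg=16 TtLlHhgg=8 ttLLHHGG=8 ttLLHHGg=16 ttLLHHgg=8 ttLLHhGG=8 ttLLHhGg=16 ttLLHhgg=8 ttLlHHGG=8 ttLlHHGg=16 ttLlHHgg=8 ttLlHhGG=8 ttLlHhGg=16 ttLlHhgg=8
ttLLHHgg hits 8/256; gcd=8; 8÷8/256÷8 = 1/32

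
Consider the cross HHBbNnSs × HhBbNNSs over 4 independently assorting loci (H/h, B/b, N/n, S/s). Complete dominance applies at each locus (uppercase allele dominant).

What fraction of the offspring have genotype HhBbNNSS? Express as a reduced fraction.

HHBbNnSs gametes: HBNS×2, HBNs×2, HBnS×2, HBns×2, HbNS×2, HbNs×2, HbnS×2, Hbns×2
HhBbNNSs gametes: HBNS×2, HBNs×2, HbNS×2, HbNs×2, hBNS×2, hBNs×2, hbNS×2, hbNs×2
HHBbNnSs×HhBbNNSs grid (16·16=256): HHBBNNSS=4 HHBBNNSs=8 HHBBNNss=4 HHBBNnSS=4 HHBBNnSs=8 HHBBNnss=4 HHBbNNSS=8 HHBbNNSs=16 HHBbNNss=8 HHBbNnSS=8 HHBbNnSs=16 HHBbNnss=8 HHbbNNSS=4 HHbbNNSs=8 HHbbNNss=4 HHbbNnSS=4 HHbbNnSs=8 HHbbNnss=4 HhBBNNSS=4 HhBBNNSs=8 HhBBNNss=4 HhBBNnSS=4 HhBBNnSs=8 HhBBNnss=4 HhBbNNSS=8 HhBbNNSs=16 HhBbNNss=8 HhBbNnSS=8 HhBbNnSs=16 HhBbNnss=8 HhbbNNSS=4 HhbbNNSs=8 HhbbNNss=4 HhbbNnSS=4 HhbbNnSs=8 HhbbNnss=4
HhBbNNSS hits 8/256; gcd=8; 8÷8/256÷8 = 1/32

P(HhBbNNSS) = 1/32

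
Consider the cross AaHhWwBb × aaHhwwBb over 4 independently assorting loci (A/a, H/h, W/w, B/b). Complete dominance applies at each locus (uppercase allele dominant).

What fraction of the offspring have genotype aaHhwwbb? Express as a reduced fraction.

AaHhWwBb gametes: AHWB×1, AHWb×1, AHwB×1, AHwb×1, AhWB×1, AhWb×1, AhwB×1, Ahwb×1, aHWB×1, aHWb×1, aHwB×1, aHwb×1, ahWB×1, ahWb×1, ahwB×1, ahwb×1
aaHhwwBb gametes: aHwB×4, aHwb×4, ahwB×4, ahwb×4
AaHhWwBb×aaHhwwBb grid (16·16=256): AaHHWwBB=4 AaHHWwBb=8 AaHHWwbb=4 AaHHwwBB=4 AaHHwwBb=8 AaHHwwbb=4 AaHhWwBB=8 AaHhWwBb=16 AaHhWwbb=8 AaHhwwBB=8 AaHhwwBb=16 AaHhwwbb=8 AahhWwBB=4 AahhWwBb=8 AahhWwbb=4 AahhwwBB=4 AahhwwBb=8 Aahhwwbb=4 aaHHWwBB=4 aaHHWwBb=8 aaHHWwbb=4 aaHHwwBB=4 aaHHwwBb=8 aaHHwwbb=4 aaHhWwBB=8 aaHhWwBb=16 aaHhWwbb=8 aaHhwwBB=8 aaHhwwBb=16 aaHhwwbb=8 aahhWwBB=4 aahhWwBb=8 aahhWwbb=4 aahhwwBB=4 aahhwwBb=8 aahhwwbb=4
aaHhwwbb hits 8/256; gcd=8; 8÷8/256÷8 = 1/32

P(aaHhwwbb) = 1/32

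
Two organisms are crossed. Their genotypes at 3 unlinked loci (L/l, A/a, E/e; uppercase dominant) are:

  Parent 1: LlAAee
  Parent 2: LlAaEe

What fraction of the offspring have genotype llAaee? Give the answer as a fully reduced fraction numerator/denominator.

P(llAaee) = 1/16

LlAAee gametes: LAe×4, lAe×4
LlAaEe gametes: LAE×1, LAe×1, LaE×1, Lae×1, lAE×1, lAe×1, laE×1, lae×1
LlAAee×LlAaEe grid (8·8=64): LLAAEe=4 LLAAee=4 LLAaEe=4 LLAaee=4 LlAAEe=8 LlAAee=8 LlAaEe=8 LlAaee=8 llAAEe=4 llAAee=4 llAaEe=4 llAaee=4
llAaee hits 4/64; gcd=4; 4÷4/64÷4 = 1/16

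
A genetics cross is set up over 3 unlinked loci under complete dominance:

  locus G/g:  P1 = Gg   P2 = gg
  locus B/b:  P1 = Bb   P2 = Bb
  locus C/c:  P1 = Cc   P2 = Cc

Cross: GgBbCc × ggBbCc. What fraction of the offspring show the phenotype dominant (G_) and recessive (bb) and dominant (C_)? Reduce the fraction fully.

P(G_ bb C_) = 3/32

GgBbCc gametes: GBC×1, GBc×1, GbC×1, Gbc×1, gBC×1, gBc×1, gbC×1, gbc×1
ggBbCc gametes: gBC×2, gBc×2, gbC×2, gbc×2
GgBbCc×ggBbCc grid (8·8=64): GgBBCC=2 GgBBCc=4 GgBBcc=2 GgBbCC=4 GgBbCc=8 GgBbcc=4 GgbbCC=2 GgbbCc=4 Ggbbcc=2 ggBBCC=2 ggBBCc=4 ggBBcc=2 ggBbCC=4 ggBbCc=8 ggBbcc=4 ggbbCC=2 ggbbCc=4 ggbbcc=2
G_ bb C_ hits 6/64; gcd=2; 6÷2/64÷2 = 3/32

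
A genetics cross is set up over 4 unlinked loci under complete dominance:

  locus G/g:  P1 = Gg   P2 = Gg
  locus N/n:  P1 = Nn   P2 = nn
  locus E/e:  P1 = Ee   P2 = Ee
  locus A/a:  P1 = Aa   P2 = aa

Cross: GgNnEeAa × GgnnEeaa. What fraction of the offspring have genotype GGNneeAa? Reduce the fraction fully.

GgNnEeAa gametes: GNEA×1, GNEa×1, GNeA×1, GNea×1, GnEA×1, GnEa×1, GneA×1, Gnea×1, gNEA×1, gNEa×1, gNeA×1, gNea×1, gnEA×1, gnEa×1, gneA×1, gnea×1
GgnnEeaa gametes: GnEa×4, Gnea×4, gnEa×4, gnea×4
GgNnEeAa×GgnnEeaa grid (16·16=256): GGNnEEAa=4 GGNnEEaa=4 GGNnEeAa=8 GGNnEeaa=8 GGNneeAa=4 GGNneeaa=4 GGnnEEAa=4 GGnnEEaa=4 GGnnEeAa=8 GGnnEeaa=8 GGnneeAa=4 GGnneeaa=4 GgNnEEAa=8 GgNnEEaa=8 GgNnEeAa=16 GgNnEeaa=16 GgNneeAa=8 GgNneeaa=8 GgnnEEAa=8 GgnnEEaa=8 GgnnEeAa=16 GgnnEeaa=16 GgnneeAa=8 Ggnneeaa=8 ggNnEEAa=4 ggNnEEaa=4 ggNnEeAa=8 ggNnEeaa=8 ggNneeAa=4 ggNneeaa=4 ggnnEEAa=4 ggnnEEaa=4 ggnnEeAa=8 ggnnEeaa=8 ggnneeAa=4 ggnneeaa=4
GGNneeAa hits 4/256; gcd=4; 4÷4/256÷4 = 1/64

P(GGNneeAa) = 1/64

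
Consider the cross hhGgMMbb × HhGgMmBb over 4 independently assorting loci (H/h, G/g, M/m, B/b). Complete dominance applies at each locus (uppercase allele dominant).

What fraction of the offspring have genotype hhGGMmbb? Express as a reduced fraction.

hhGgMMbb gametes: hGMb×8, hgMb×8
HhGgMmBb gametes: HGMB×1, HGMb×1, HGmB×1, HGmb×1, HgMB×1, HgMb×1, HgmB×1, Hgmb×1, hGMB×1, hGMb×1, hGmB×1, hGmb×1, hgMB×1, hgMb×1, hgmB×1, hgmb×1
hhGgMMbb×HhGgMmBb grid (16·16=256): HhGGMMBb=8 HhGGMMbb=8 HhGGMmBb=8 HhGGMmbb=8 HhGgMMBb=16 HhGgMMbb=16 HhGgMmBb=16 HhGgMmbb=16 HhggMMBb=8 HhggMMbb=8 HhggMmBb=8 HhggMmbb=8 hhGGMMBb=8 hhGGMMbb=8 hhGGMmBb=8 hhGGMmbb=8 hhGgMMBb=16 hhGgMMbb=16 hhGgMmBb=16 hhGgMmbb=16 hhggMMBb=8 hhggMMbb=8 hhggMmBb=8 hhggMmbb=8
hhGGMmbb hits 8/256; gcd=8; 8÷8/256÷8 = 1/32

P(hhGGMmbb) = 1/32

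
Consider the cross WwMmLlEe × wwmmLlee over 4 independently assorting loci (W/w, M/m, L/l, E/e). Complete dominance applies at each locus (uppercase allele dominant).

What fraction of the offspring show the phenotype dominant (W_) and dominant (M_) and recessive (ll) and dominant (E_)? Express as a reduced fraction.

P(W_ M_ ll E_) = 1/32

WwMmLlEe gametes: WMLE×1, WMLe×1, WMlE×1, WMle×1, WmLE×1, WmLe×1, WmlE×1, Wmle×1, wMLE×1, wMLe×1, wMlE×1, wMle×1, wmLE×1, wmLe×1, wmlE×1, wmle×1
wwmmLlee gametes: wmLe×8, wmle×8
WwMmLlEe×wwmmLlee grid (16·16=256): WwMmLLEe=8 WwMmLLee=8 WwMmLlEe=16 WwMmLlee=16 WwMmllEe=8 WwMmllee=8 WwmmLLEe=8 WwmmLLee=8 WwmmLlEe=16 WwmmLlee=16 WwmmllEe=8 Wwmmllee=8 wwMmLLEe=8 wwMmLLee=8 wwMmLlEe=16 wwMmLlee=16 wwMmllEe=8 wwMmllee=8 wwmmLLEe=8 wwmmLLee=8 wwmmLlEe=16 wwmmLlee=16 wwmmllEe=8 wwmmllee=8
W_ M_ ll E_ hits 8/256; gcd=8; 8÷8/256÷8 = 1/32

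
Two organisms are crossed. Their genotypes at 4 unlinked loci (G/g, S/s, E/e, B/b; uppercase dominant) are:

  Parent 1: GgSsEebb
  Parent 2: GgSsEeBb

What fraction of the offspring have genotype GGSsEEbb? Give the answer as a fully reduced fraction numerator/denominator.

GgSsEebb gametes: GSEb×2, GSeb×2, GsEb×2, Gseb×2, gSEb×2, gSeb×2, gsEb×2, gseb×2
GgSsEeBb gametes: GSEB×1, GSEb×1, GSeB×1, GSeb×1, GsEB×1, GsEb×1, GseB×1, Gseb×1, gSEB×1, gSEb×1, gSeB×1, gSeb×1, gsEB×1, gsEb×1, gseB×1, gseb×1
GgSsEebb×GgSsEeBb grid (16·16=256): GGSSEEBb=2 GGSSEEbb=2 GGSSEeBb=4 GGSSEebb=4 GGSSeeBb=2 GGSSeebb=2 GGSsEEBb=4 GGSsEEbb=4 GGSsEeBb=8 GGSsEebb=8 GGSseeBb=4 GGSseebb=4 GGssEEBb=2 GGssEEbb=2 GGssEeBb=4 GGssEebb=4 GGsseeBb=2 GGsseebb=2 GgSSEEBb=4 GgSSEEbb=4 GgSSEeBb=8 GgSSEebb=8 GgSSeeBb=4 GgSSeebb=4 GgSsEEBb=8 GgSsEEbb=8 GgSsEeBb=16 GgSsEebb=16 GgSseeBb=8 GgSseebb=8 GgssEEBb=4 GgssEEbb=4 GgssEeBb=8 GgssEebb=8 GgsseeBb=4 Ggsseebb=4 ggSSEEBb=2 ggSSEEbb=2 ggSSEeBb=4 ggSSEebb=4 ggSSeeBb=2 ggSSeebb=2 ggSsEEBb=4 ggSsEEbb=4 ggSsEeBb=8 ggSsEebb=8 ggSseeBb=4 ggSseebb=4 ggssEEBb=2 ggssEEbb=2 ggssEeBb=4 ggssEebb=4 ggsseeBb=2 ggsseebb=2
GGSsEEbb hits 4/256; gcd=4; 4÷4/256÷4 = 1/64

P(GGSsEEbb) = 1/64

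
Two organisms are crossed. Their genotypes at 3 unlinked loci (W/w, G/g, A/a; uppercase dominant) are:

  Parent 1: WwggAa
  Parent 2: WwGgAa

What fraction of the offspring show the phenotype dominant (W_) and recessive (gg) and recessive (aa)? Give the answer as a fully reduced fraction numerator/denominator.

WwggAa gametes: WgA×2, Wga×2, wgA×2, wga×2
WwGgAa gametes: WGA×1, WGa×1, WgA×1, Wga×1, wGA×1, wGa×1, wgA×1, wga×1
WwggAa×WwGgAa grid (8·8=64): WWGgAA=2 WWGgAa=4 WWGgaa=2 WWggAA=2 WWggAa=4 WWggaa=2 WwGgAA=4 WwGgAa=8 WwGgaa=4 WwggAA=4 WwggAa=8 Wwggaa=4 wwGgAA=2 wwGgAa=4 wwGgaa=2 wwggAA=2 wwggAa=4 wwggaa=2
W_ gg aa hits 6/64; gcd=2; 6÷2/64÷2 = 3/32

P(W_ gg aa) = 3/32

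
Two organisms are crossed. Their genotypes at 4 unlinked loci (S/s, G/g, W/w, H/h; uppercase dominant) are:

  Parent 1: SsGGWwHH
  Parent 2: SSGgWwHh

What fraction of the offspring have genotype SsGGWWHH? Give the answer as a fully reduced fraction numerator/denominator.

P(SsGGWWHH) = 1/32

SsGGWwHH gametes: SGWH×4, SGwH×4, sGWH×4, sGwH×4
SSGgWwHh gametes: SGWH×2, SGWh×2, SGwH×2, SGwh×2, SgWH×2, SgWh×2, SgwH×2, Sgwh×2
SsGGWwHH×SSGgWwHh grid (16·16=256): SSGGWWHH=8 SSGGWWHh=8 SSGGWwHH=16 SSGGWwHh=16 SSGGwwHH=8 SSGGwwHh=8 SSGgWWHH=8 SSGgWWHh=8 SSGgWwHH=16 SSGgWwHh=16 SSGgwwHH=8 SSGgwwHh=8 SsGGWWHH=8 SsGGWWHh=8 SsGGWwHH=16 SsGGWwHh=16 SsGGwwHH=8 SsGGwwHh=8 SsGgWWHH=8 SsGgWWHh=8 SsGgWwHH=16 SsGgWwHh=16 SsGgwwHH=8 SsGgwwHh=8
SsGGWWHH hits 8/256; gcd=8; 8÷8/256÷8 = 1/32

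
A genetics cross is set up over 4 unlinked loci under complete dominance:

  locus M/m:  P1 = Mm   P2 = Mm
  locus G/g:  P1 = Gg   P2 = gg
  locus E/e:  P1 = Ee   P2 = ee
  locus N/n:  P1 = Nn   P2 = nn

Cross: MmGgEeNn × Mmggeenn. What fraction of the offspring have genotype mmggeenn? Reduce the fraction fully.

P(mmggeenn) = 1/32

MmGgEeNn gametes: MGEN×1, MGEn×1, MGeN×1, MGen×1, MgEN×1, MgEn×1, MgeN×1, Mgen×1, mGEN×1, mGEn×1, mGeN×1, mGen×1, mgEN×1, mgEn×1, mgeN×1, mgen×1
Mmggeenn gametes: Mgen×8, mgen×8
MmGgEeNn×Mmggeenn grid (16·16=256): MMGgEeNn=8 MMGgEenn=8 MMGgeeNn=8 MMGgeenn=8 MMggEeNn=8 MMggEenn=8 MMggeeNn=8 MMggeenn=8 MmGgEeNn=16 MmGgEenn=16 MmGgeeNn=16 MmGgeenn=16 MmggEeNn=16 MmggEenn=16 MmggeeNn=16 Mmggeenn=16 mmGgEeNn=8 mmGgEenn=8 mmGgeeNn=8 mmGgeenn=8 mmggEeNn=8 mmggEenn=8 mmggeeNn=8 mmggeenn=8
mmggeenn hits 8/256; gcd=8; 8÷8/256÷8 = 1/32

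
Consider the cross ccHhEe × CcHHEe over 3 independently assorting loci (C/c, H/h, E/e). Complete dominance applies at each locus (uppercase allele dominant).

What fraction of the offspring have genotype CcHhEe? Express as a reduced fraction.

ccHhEe gametes: cHE×2, cHe×2, chE×2, che×2
CcHHEe gametes: CHE×2, CHe×2, cHE×2, cHe×2
ccHhEe×CcHHEe grid (8·8=64): CcHHEE=4 CcHHEe=8 CcHHee=4 CcHhEE=4 CcHhEe=8 CcHhee=4 ccHHEE=4 ccHHEe=8 ccHHee=4 ccHhEE=4 ccHhEe=8 ccHhee=4
CcHhEe hits 8/64; gcd=8; 8÷8/64÷8 = 1/8

P(CcHhEe) = 1/8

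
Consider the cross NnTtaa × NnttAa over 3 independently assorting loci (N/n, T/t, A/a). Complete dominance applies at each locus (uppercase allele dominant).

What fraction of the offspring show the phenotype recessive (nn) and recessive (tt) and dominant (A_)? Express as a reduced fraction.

P(nn tt A_) = 1/16

NnTtaa gametes: NTa×2, Nta×2, nTa×2, nta×2
NnttAa gametes: NtA×2, Nta×2, ntA×2, nta×2
NnTtaa×NnttAa grid (8·8=64): NNTtAa=4 NNTtaa=4 NNttAa=4 NNttaa=4 NnTtAa=8 NnTtaa=8 NnttAa=8 Nnttaa=8 nnTtAa=4 nnTtaa=4 nnttAa=4 nnttaa=4
nn tt A_ hits 4/64; gcd=4; 4÷4/64÷4 = 1/16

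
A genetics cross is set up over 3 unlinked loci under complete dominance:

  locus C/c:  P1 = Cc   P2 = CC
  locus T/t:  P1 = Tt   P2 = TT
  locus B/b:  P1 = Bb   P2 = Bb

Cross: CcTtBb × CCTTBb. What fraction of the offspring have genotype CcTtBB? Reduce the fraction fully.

P(CcTtBB) = 1/16

CcTtBb gametes: CTB×1, CTb×1, CtB×1, Ctb×1, cTB×1, cTb×1, ctB×1, ctb×1
CCTTBb gametes: CTB×4, CTb×4
CcTtBb×CCTTBb grid (8·8=64): CCTTBB=4 CCTTBb=8 CCTTbb=4 CCTtBB=4 CCTtBb=8 CCTtbb=4 CcTTBB=4 CcTTBb=8 CcTTbb=4 CcTtBB=4 CcTtBb=8 CcTtbb=4
CcTtBB hits 4/64; gcd=4; 4÷4/64÷4 = 1/16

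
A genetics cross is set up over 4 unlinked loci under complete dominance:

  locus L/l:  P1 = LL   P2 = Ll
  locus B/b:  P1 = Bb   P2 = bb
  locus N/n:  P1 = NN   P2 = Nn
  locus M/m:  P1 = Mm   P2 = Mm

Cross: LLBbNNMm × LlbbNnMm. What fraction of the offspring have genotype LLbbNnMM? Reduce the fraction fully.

P(LLbbNnMM) = 1/32

LLBbNNMm gametes: LBNM×4, LBNm×4, LbNM×4, LbNm×4
LlbbNnMm gametes: LbNM×2, LbNm×2, LbnM×2, Lbnm×2, lbNM×2, lbNm×2, lbnM×2, lbnm×2
LLBbNNMm×LlbbNnMm grid (16·16=256): LLBbNNMM=8 LLBbNNMm=16 LLBbNNmm=8 LLBbNnMM=8 LLBbNnMm=16 LLBbNnmm=8 LLbbNNMM=8 LLbbNNMm=16 LLbbNNmm=8 LLbbNnMM=8 LLbbNnMm=16 LLbbNnmm=8 LlBbNNMM=8 LlBbNNMm=16 LlBbNNmm=8 LlBbNnMM=8 LlBbNnMm=16 LlBbNnmm=8 LlbbNNMM=8 LlbbNNMm=16 LlbbNNmm=8 LlbbNnMM=8 LlbbNnMm=16 LlbbNnmm=8
LLbbNnMM hits 8/256; gcd=8; 8÷8/256÷8 = 1/32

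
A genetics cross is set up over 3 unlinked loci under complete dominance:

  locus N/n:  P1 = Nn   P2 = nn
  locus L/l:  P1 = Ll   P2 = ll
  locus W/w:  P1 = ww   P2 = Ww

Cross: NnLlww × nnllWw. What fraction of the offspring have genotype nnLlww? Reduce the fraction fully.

P(nnLlww) = 1/8

NnLlww gametes: NLw×2, Nlw×2, nLw×2, nlw×2
nnllWw gametes: nlW×4, nlw×4
NnLlww×nnllWw grid (8·8=64): NnLlWw=8 NnLlww=8 NnllWw=8 Nnllww=8 nnLlWw=8 nnLlww=8 nnllWw=8 nnllww=8
nnLlww hits 8/64; gcd=8; 8÷8/64÷8 = 1/8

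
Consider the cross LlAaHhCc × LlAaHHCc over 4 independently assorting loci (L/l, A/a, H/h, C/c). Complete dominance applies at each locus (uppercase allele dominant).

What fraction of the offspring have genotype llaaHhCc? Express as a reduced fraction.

LlAaHhCc gametes: LAHC×1, LAHc×1, LAhC×1, LAhc×1, LaHC×1, LaHc×1, LahC×1, Lahc×1, lAHC×1, lAHc×1, lAhC×1, lAhc×1, laHC×1, laHc×1, lahC×1, lahc×1
LlAaHHCc gametes: LAHC×2, LAHc×2, LaHC×2, LaHc×2, lAHC×2, lAHc×2, laHC×2, laHc×2
LlAaHhCc×LlAaHHCc grid (16·16=256): LLAAHHCC=2 LLAAHHCc=4 LLAAHHcc=2 LLAAHhCC=2 LLAAHhCc=4 LLAAHhcc=2 LLAaHHCC=4 LLAaHHCc=8 LLAaHHcc=4 LLAaHhCC=4 LLAaHhCc=8 LLAaHhcc=4 LLaaHHCC=2 LLaaHHCc=4 LLaaHHcc=2 LLaaHhCC=2 LLaaHhCc=4 LLaaHhcc=2 LlAAHHCC=4 LlAAHHCc=8 LlAAHHcc=4 LlAAHhCC=4 LlAAHhCc=8 LlAAHhcc=4 LlAaHHCC=8 LlAaHHCc=16 LlAaHHcc=8 LlAaHhCC=8 LlAaHhCc=16 LlAaHhcc=8 LlaaHHCC=4 LlaaHHCc=8 LlaaHHcc=4 LlaaHhCC=4 LlaaHhCc=8 LlaaHhcc=4 llAAHHCC=2 llAAHHCc=4 llAAHHcc=2 llAAHhCC=2 llAAHhCc=4 llAAHhcc=2 llAaHHCC=4 llAaHHCc=8 llAaHHcc=4 llAaHhCC=4 llAaHhCc=8 llAaHhcc=4 llaaHHCC=2 llaaHHCc=4 llaaHHcc=2 llaaHhCC=2 llaaHhCc=4 llaaHhcc=2
llaaHhCc hits 4/256; gcd=4; 4÷4/256÷4 = 1/64

P(llaaHhCc) = 1/64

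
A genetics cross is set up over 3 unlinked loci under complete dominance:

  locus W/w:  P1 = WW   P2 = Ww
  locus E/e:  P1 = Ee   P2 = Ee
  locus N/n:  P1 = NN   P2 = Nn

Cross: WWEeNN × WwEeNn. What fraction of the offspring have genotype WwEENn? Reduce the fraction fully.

P(WwEENn) = 1/16

WWEeNN gametes: WEN×4, WeN×4
WwEeNn gametes: WEN×1, WEn×1, WeN×1, Wen×1, wEN×1, wEn×1, weN×1, wen×1
WWEeNN×WwEeNn grid (8·8=64): WWEENN=4 WWEENn=4 WWEeNN=8 WWEeNn=8 WWeeNN=4 WWeeNn=4 WwEENN=4 WwEENn=4 WwEeNN=8 WwEeNn=8 WweeNN=4 WweeNn=4
WwEENn hits 4/64; gcd=4; 4÷4/64÷4 = 1/16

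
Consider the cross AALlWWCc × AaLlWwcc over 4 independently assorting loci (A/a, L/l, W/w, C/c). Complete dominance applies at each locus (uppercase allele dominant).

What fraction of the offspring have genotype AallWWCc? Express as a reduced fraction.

P(AallWWCc) = 1/32

AALlWWCc gametes: ALWC×4, ALWc×4, AlWC×4, AlWc×4
AaLlWwcc gametes: ALWc×2, ALwc×2, AlWc×2, Alwc×2, aLWc×2, aLwc×2, alWc×2, alwc×2
AALlWWCc×AaLlWwcc grid (16·16=256): AALLWWCc=8 AALLWWcc=8 AALLWwCc=8 AALLWwcc=8 AALlWWCc=16 AALlWWcc=16 AALlWwCc=16 AALlWwcc=16 AAllWWCc=8 AAllWWcc=8 AAllWwCc=8 AAllWwcc=8 AaLLWWCc=8 AaLLWWcc=8 AaLLWwCc=8 AaLLWwcc=8 AaLlWWCc=16 AaLlWWcc=16 AaLlWwCc=16 AaLlWwcc=16 AallWWCc=8 AallWWcc=8 AallWwCc=8 AallWwcc=8
AallWWCc hits 8/256; gcd=8; 8÷8/256÷8 = 1/32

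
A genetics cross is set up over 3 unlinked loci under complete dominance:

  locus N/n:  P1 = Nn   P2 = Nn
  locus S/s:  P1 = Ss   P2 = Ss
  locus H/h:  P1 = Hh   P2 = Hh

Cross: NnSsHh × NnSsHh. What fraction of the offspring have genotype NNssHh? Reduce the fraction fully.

P(NNssHh) = 1/32

NnSsHh gametes: NSH×1, NSh×1, NsH×1, Nsh×1, nSH×1, nSh×1, nsH×1, nsh×1
NnSsHh gametes: NSH×1, NSh×1, NsH×1, Nsh×1, nSH×1, nSh×1, nsH×1, nsh×1
NnSsHh×NnSsHh grid (8·8=64): NNSSHH=1 NNSSHh=2 NNSShh=1 NNSsHH=2 NNSsHh=4 NNSshh=2 NNssHH=1 NNssHh=2 NNsshh=1 NnSSHH=2 NnSSHh=4 NnSShh=2 NnSsHH=4 NnSsHh=8 NnSshh=4 NnssHH=2 NnssHh=4 Nnsshh=2 nnSSHH=1 nnSSHh=2 nnSShh=1 nnSsHH=2 nnSsHh=4 nnSshh=2 nnssHH=1 nnssHh=2 nnsshh=1
NNssHh hits 2/64; gcd=2; 2÷2/64÷2 = 1/32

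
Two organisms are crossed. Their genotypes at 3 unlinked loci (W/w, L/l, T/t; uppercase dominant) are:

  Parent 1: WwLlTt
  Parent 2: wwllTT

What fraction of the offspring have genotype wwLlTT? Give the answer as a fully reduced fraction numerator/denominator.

P(wwLlTT) = 1/8

WwLlTt gametes: WLT×1, WLt×1, WlT×1, Wlt×1, wLT×1, wLt×1, wlT×1, wlt×1
wwllTT gametes: wlT×8
WwLlTt×wwllTT grid (8·8=64): WwLlTT=8 WwLlTt=8 WwllTT=8 WwllTt=8 wwLlTT=8 wwLlTt=8 wwllTT=8 wwllTt=8
wwLlTT hits 8/64; gcd=8; 8÷8/64÷8 = 1/8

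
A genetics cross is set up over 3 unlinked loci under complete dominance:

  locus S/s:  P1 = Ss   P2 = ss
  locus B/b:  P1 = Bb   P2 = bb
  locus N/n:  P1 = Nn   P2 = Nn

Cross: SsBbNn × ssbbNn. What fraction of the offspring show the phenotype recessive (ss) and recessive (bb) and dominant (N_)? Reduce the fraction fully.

SsBbNn gametes: SBN×1, SBn×1, SbN×1, Sbn×1, sBN×1, sBn×1, sbN×1, sbn×1
ssbbNn gametes: sbN×4, sbn×4
SsBbNn×ssbbNn grid (8·8=64): SsBbNN=4 SsBbNn=8 SsBbnn=4 SsbbNN=4 SsbbNn=8 Ssbbnn=4 ssBbNN=4 ssBbNn=8 ssBbnn=4 ssbbNN=4 ssbbNn=8 ssbbnn=4
ss bb N_ hits 12/64; gcd=4; 12÷4/64÷4 = 3/16

P(ss bb N_) = 3/16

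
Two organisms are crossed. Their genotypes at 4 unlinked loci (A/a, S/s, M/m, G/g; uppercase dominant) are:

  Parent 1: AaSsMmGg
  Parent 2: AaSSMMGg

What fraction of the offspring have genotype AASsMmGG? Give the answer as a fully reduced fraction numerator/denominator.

AaSsMmGg gametes: ASMG×1, ASMg×1, ASmG×1, ASmg×1, AsMG×1, AsMg×1, AsmG×1, Asmg×1, aSMG×1, aSMg×1, aSmG×1, aSmg×1, asMG×1, asMg×1, asmG×1, asmg×1
AaSSMMGg gametes: ASMG×4, ASMg×4, aSMG×4, aSMg×4
AaSsMmGg×AaSSMMGg grid (16·16=256): AASSMMGG=4 AASSMMGg=8 AASSMMgg=4 AASSMmGG=4 AASSMmGg=8 AASSMmgg=4 AASsMMGG=4 AASsMMGg=8 AASsMMgg=4 AASsMmGG=4 AASsMmGg=8 AASsMmgg=4 AaSSMMGG=8 AaSSMMGg=16 AaSSMMgg=8 AaSSMmGG=8 AaSSMmGg=16 AaSSMmgg=8 AaSsMMGG=8 AaSsMMGg=16 AaSsMMgg=8 AaSsMmGG=8 AaSsMmGg=16 AaSsMmgg=8 aaSSMMGG=4 aaSSMMGg=8 aaSSMMgg=4 aaSSMmGG=4 aaSSMmGg=8 aaSSMmgg=4 aaSsMMGG=4 aaSsMMGg=8 aaSsMMgg=4 aaSsMmGG=4 aaSsMmGg=8 aaSsMmgg=4
AASsMmGG hits 4/256; gcd=4; 4÷4/256÷4 = 1/64

P(AASsMmGG) = 1/64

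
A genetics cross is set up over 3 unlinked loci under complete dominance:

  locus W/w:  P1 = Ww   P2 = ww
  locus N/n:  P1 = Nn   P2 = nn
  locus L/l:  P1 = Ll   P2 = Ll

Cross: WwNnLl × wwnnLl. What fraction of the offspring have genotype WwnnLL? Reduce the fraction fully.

P(WwnnLL) = 1/16

WwNnLl gametes: WNL×1, WNl×1, WnL×1, Wnl×1, wNL×1, wNl×1, wnL×1, wnl×1
wwnnLl gametes: wnL×4, wnl×4
WwNnLl×wwnnLl grid (8·8=64): WwNnLL=4 WwNnLl=8 WwNnll=4 WwnnLL=4 WwnnLl=8 Wwnnll=4 wwNnLL=4 wwNnLl=8 wwNnll=4 wwnnLL=4 wwnnLl=8 wwnnll=4
WwnnLL hits 4/64; gcd=4; 4÷4/64÷4 = 1/16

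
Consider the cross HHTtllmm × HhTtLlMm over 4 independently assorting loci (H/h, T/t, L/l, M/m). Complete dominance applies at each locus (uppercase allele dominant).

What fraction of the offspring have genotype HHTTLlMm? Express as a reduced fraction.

P(HHTTLlMm) = 1/32

HHTtllmm gametes: HTlm×8, Htlm×8
HhTtLlMm gametes: HTLM×1, HTLm×1, HTlM×1, HTlm×1, HtLM×1, HtLm×1, HtlM×1, Htlm×1, hTLM×1, hTLm×1, hTlM×1, hTlm×1, htLM×1, htLm×1, htlM×1, htlm×1
HHTtllmm×HhTtLlMm grid (16·16=256): HHTTLlMm=8 HHTTLlmm=8 HHTTllMm=8 HHTTllmm=8 HHTtLlMm=16 HHTtLlmm=16 HHTtllMm=16 HHTtllmm=16 HHttLlMm=8 HHttLlmm=8 HHttllMm=8 HHttllmm=8 HhTTLlMm=8 HhTTLlmm=8 HhTTllMm=8 HhTTllmm=8 HhTtLlMm=16 HhTtLlmm=16 HhTtllMm=16 HhTtllmm=16 HhttLlMm=8 HhttLlmm=8 HhttllMm=8 Hhttllmm=8
HHTTLlMm hits 8/256; gcd=8; 8÷8/256÷8 = 1/32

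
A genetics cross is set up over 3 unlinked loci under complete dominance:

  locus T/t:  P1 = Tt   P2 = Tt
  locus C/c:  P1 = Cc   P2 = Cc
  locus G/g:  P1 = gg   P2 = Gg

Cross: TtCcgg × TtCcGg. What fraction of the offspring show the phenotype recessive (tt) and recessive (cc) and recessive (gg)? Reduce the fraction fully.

TtCcgg gametes: TCg×2, Tcg×2, tCg×2, tcg×2
TtCcGg gametes: TCG×1, TCg×1, TcG×1, Tcg×1, tCG×1, tCg×1, tcG×1, tcg×1
TtCcgg×TtCcGg grid (8·8=64): TTCCGg=2 TTCCgg=2 TTCcGg=4 TTCcgg=4 TTccGg=2 TTccgg=2 TtCCGg=4 TtCCgg=4 TtCcGg=8 TtCcgg=8 TtccGg=4 Ttccgg=4 ttCCGg=2 ttCCgg=2 ttCcGg=4 ttCcgg=4 ttccGg=2 ttccgg=2
tt cc gg hits 2/64; gcd=2; 2÷2/64÷2 = 1/32

P(tt cc gg) = 1/32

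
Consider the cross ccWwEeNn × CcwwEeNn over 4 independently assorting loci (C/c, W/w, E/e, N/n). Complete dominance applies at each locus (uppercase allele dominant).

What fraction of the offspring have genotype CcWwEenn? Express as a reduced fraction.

P(CcWwEenn) = 1/32

ccWwEeNn gametes: cWEN×2, cWEn×2, cWeN×2, cWen×2, cwEN×2, cwEn×2, cweN×2, cwen×2
CcwwEeNn gametes: CwEN×2, CwEn×2, CweN×2, Cwen×2, cwEN×2, cwEn×2, cweN×2, cwen×2
ccWwEeNn×CcwwEeNn grid (16·16=256): CcWwEENN=4 CcWwEENn=8 CcWwEEnn=4 CcWwEeNN=8 CcWwEeNn=16 CcWwEenn=8 CcWweeNN=4 CcWweeNn=8 CcWweenn=4 CcwwEENN=4 CcwwEENn=8 CcwwEEnn=4 CcwwEeNN=8 CcwwEeNn=16 CcwwEenn=8 CcwweeNN=4 CcwweeNn=8 Ccwweenn=4 ccWwEENN=4 ccWwEENn=8 ccWwEEnn=4 ccWwEeNN=8 ccWwEeNn=16 ccWwEenn=8 ccWweeNN=4 ccWweeNn=8 ccWweenn=4 ccwwEENN=4 ccwwEENn=8 ccwwEEnn=4 ccwwEeNN=8 ccwwEeNn=16 ccwwEenn=8 ccwweeNN=4 ccwweeNn=8 ccwweenn=4
CcWwEenn hits 8/256; gcd=8; 8÷8/256÷8 = 1/32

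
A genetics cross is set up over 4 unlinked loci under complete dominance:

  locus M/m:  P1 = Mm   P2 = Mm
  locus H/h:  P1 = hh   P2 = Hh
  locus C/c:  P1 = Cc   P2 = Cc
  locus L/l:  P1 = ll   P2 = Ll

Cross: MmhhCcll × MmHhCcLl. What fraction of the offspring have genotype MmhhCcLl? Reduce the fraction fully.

MmhhCcll gametes: MhCl×4, Mhcl×4, mhCl×4, mhcl×4
MmHhCcLl gametes: MHCL×1, MHCl×1, MHcL×1, MHcl×1, MhCL×1, MhCl×1, MhcL×1, Mhcl×1, mHCL×1, mHCl×1, mHcL×1, mHcl×1, mhCL×1, mhCl×1, mhcL×1, mhcl×1
MmhhCcll×MmHhCcLl grid (16·16=256): MMHhCCLl=4 MMHhCCll=4 MMHhCcLl=8 MMHhCcll=8 MMHhccLl=4 MMHhccll=4 MMhhCCLl=4 MMhhCCll=4 MMhhCcLl=8 MMhhCcll=8 MMhhccLl=4 MMhhccll=4 MmHhCCLl=8 MmHhCCll=8 MmHhCcLl=16 MmHhCcll=16 MmHhccLl=8 MmHhccll=8 MmhhCCLl=8 MmhhCCll=8 MmhhCcLl=16 MmhhCcll=16 MmhhccLl=8 Mmhhccll=8 mmHhCCLl=4 mmHhCCll=4 mmHhCcLl=8 mmHhCcll=8 mmHhccLl=4 mmHhccll=4 mmhhCCLl=4 mmhhCCll=4 mmhhCcLl=8 mmhhCcll=8 mmhhccLl=4 mmhhccll=4
MmhhCcLl hits 16/256; gcd=16; 16÷16/256÷16 = 1/16

P(MmhhCcLl) = 1/16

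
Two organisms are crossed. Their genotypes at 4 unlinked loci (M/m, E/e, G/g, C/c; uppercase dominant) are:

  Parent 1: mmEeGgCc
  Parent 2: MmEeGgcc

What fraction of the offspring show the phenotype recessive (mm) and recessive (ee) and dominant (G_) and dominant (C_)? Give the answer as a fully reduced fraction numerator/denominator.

mmEeGgCc gametes: mEGC×2, mEGc×2, mEgC×2, mEgc×2, meGC×2, meGc×2, megC×2, megc×2
MmEeGgcc gametes: MEGc×2, MEgc×2, MeGc×2, Megc×2, mEGc×2, mEgc×2, meGc×2, megc×2
mmEeGgCc×MmEeGgcc grid (16·16=256): MmEEGGCc=4 MmEEGGcc=4 MmEEGgCc=8 MmEEGgcc=8 MmEEggCc=4 MmEEggcc=4 MmEeGGCc=8 MmEeGGcc=8 MmEeGgCc=16 MmEeGgcc=16 MmEeggCc=8 MmEeggcc=8 MmeeGGCc=4 MmeeGGcc=4 MmeeGgCc=8 MmeeGgcc=8 MmeeggCc=4 Mmeeggcc=4 mmEEGGCc=4 mmEEGGcc=4 mmEEGgCc=8 mmEEGgcc=8 mmEEggCc=4 mmEEggcc=4 mmEeGGCc=8 mmEeGGcc=8 mmEeGgCc=16 mmEeGgcc=16 mmEeggCc=8 mmEeggcc=8 mmeeGGCc=4 mmeeGGcc=4 mmeeGgCc=8 mmeeGgcc=8 mmeeggCc=4 mmeeggcc=4
mm ee G_ C_ hits 12/256; gcd=4; 12÷4/256÷4 = 3/64

P(mm ee G_ C_) = 3/64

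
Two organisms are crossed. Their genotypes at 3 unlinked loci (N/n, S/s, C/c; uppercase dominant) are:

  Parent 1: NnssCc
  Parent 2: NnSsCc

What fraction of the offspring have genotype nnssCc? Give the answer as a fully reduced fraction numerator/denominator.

P(nnssCc) = 1/16

NnssCc gametes: NsC×2, Nsc×2, nsC×2, nsc×2
NnSsCc gametes: NSC×1, NSc×1, NsC×1, Nsc×1, nSC×1, nSc×1, nsC×1, nsc×1
NnssCc×NnSsCc grid (8·8=64): NNSsCC=2 NNSsCc=4 NNSscc=2 NNssCC=2 NNssCc=4 NNsscc=2 NnSsCC=4 NnSsCc=8 NnSscc=4 NnssCC=4 NnssCc=8 Nnsscc=4 nnSsCC=2 nnSsCc=4 nnSscc=2 nnssCC=2 nnssCc=4 nnsscc=2
nnssCc hits 4/64; gcd=4; 4÷4/64÷4 = 1/16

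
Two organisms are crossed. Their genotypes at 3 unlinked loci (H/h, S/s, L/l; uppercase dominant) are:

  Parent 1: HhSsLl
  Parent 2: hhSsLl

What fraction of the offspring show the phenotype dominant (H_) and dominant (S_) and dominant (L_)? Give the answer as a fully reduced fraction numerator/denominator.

P(H_ S_ L_) = 9/32

HhSsLl gametes: HSL×1, HSl×1, HsL×1, Hsl×1, hSL×1, hSl×1, hsL×1, hsl×1
hhSsLl gametes: hSL×2, hSl×2, hsL×2, hsl×2
HhSsLl×hhSsLl grid (8·8=64): HhSSLL=2 HhSSLl=4 HhSSll=2 HhSsLL=4 HhSsLl=8 HhSsll=4 HhssLL=2 HhssLl=4 Hhssll=2 hhSSLL=2 hhSSLl=4 hhSSll=2 hhSsLL=4 hhSsLl=8 hhSsll=4 hhssLL=2 hhssLl=4 hhssll=2
H_ S_ L_ hits 18/64; gcd=2; 18÷2/64÷2 = 9/32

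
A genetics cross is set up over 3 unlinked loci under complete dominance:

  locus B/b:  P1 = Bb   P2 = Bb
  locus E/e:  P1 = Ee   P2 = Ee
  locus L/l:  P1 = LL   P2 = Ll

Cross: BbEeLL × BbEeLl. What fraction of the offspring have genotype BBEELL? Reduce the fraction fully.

P(BBEELL) = 1/32

BbEeLL gametes: BEL×2, BeL×2, bEL×2, beL×2
BbEeLl gametes: BEL×1, BEl×1, BeL×1, Bel×1, bEL×1, bEl×1, beL×1, bel×1
BbEeLL×BbEeLl grid (8·8=64): BBEELL=2 BBEELl=2 BBEeLL=4 BBEeLl=4 BBeeLL=2 BBeeLl=2 BbEELL=4 BbEELl=4 BbEeLL=8 BbEeLl=8 BbeeLL=4 BbeeLl=4 bbEELL=2 bbEELl=2 bbEeLL=4 bbEeLl=4 bbeeLL=2 bbeeLl=2
BBEELL hits 2/64; gcd=2; 2÷2/64÷2 = 1/32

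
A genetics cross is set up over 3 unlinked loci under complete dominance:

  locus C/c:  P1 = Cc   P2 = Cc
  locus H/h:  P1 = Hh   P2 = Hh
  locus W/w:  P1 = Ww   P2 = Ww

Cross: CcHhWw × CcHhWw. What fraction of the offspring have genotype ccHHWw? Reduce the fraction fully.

P(ccHHWw) = 1/32

CcHhWw gametes: CHW×1, CHw×1, ChW×1, Chw×1, cHW×1, cHw×1, chW×1, chw×1
CcHhWw gametes: CHW×1, CHw×1, ChW×1, Chw×1, cHW×1, cHw×1, chW×1, chw×1
CcHhWw×CcHhWw grid (8·8=64): CCHHWW=1 CCHHWw=2 CCHHww=1 CCHhWW=2 CCHhWw=4 CCHhww=2 CChhWW=1 CChhWw=2 CChhww=1 CcHHWW=2 CcHHWw=4 CcHHww=2 CcHhWW=4 CcHhWw=8 CcHhww=4 CchhWW=2 CchhWw=4 Cchhww=2 ccHHWW=1 ccHHWw=2 ccHHww=1 ccHhWW=2 ccHhWw=4 ccHhww=2 cchhWW=1 cchhWw=2 cchhww=1
ccHHWw hits 2/64; gcd=2; 2÷2/64÷2 = 1/32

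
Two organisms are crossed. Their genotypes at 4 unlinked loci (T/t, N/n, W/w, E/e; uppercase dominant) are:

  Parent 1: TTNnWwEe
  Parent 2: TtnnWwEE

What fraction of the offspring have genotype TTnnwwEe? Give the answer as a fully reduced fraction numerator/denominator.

TTNnWwEe gametes: TNWE×2, TNWe×2, TNwE×2, TNwe×2, TnWE×2, TnWe×2, TnwE×2, Tnwe×2
TtnnWwEE gametes: TnWE×4, TnwE×4, tnWE×4, tnwE×4
TTNnWwEe×TtnnWwEE grid (16·16=256): TTNnWWEE=8 TTNnWWEe=8 TTNnWwEE=16 TTNnWwEe=16 TTNnwwEE=8 TTNnwwEe=8 TTnnWWEE=8 TTnnWWEe=8 TTnnWwEE=16 TTnnWwEe=16 TTnnwwEE=8 TTnnwwEe=8 TtNnWWEE=8 TtNnWWEe=8 TtNnWwEE=16 TtNnWwEe=16 TtNnwwEE=8 TtNnwwEe=8 TtnnWWEE=8 TtnnWWEe=8 TtnnWwEE=16 TtnnWwEe=16 TtnnwwEE=8 TtnnwwEe=8
TTnnwwEe hits 8/256; gcd=8; 8÷8/256÷8 = 1/32

P(TTnnwwEe) = 1/32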